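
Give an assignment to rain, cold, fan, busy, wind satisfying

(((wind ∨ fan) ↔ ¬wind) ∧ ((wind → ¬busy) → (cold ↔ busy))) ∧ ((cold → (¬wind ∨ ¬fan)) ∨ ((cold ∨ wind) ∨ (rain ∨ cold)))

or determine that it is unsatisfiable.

rain: False; cold: True; fan: True; busy: True; wind: False

  ((wind ∨ fan) ↔ ¬wind) ∧ ((wind → ¬busy) → (cold ↔ busy)) = True
    (wind ∨ fan) ↔ ¬wind = True
      wind ∨ fan = True
      ¬wind = True
    (wind → ¬busy) → (cold ↔ busy) = True
      wind → ¬busy = True
        ¬busy = False
      cold ↔ busy = True
  (cold → (¬wind ∨ ¬fan)) ∨ ((cold ∨ wind) ∨ (rain ∨ cold)) = True
    cold → (¬wind ∨ ¬fan) = True
      ¬wind ∨ ¬fan = True
        ¬wind = True
        ¬fan = False
    (cold ∨ wind) ∨ (rain ∨ cold) = True
      cold ∨ wind = True
      rain ∨ cold = True
Both conjuncts True, so the formula holds.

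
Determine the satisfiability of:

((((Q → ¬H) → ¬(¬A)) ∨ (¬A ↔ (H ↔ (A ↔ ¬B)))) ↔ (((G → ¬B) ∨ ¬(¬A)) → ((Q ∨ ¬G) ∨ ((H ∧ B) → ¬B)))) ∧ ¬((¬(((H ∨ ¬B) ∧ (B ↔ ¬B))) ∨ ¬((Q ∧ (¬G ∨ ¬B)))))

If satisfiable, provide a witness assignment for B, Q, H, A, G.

No satisfying assignment exists.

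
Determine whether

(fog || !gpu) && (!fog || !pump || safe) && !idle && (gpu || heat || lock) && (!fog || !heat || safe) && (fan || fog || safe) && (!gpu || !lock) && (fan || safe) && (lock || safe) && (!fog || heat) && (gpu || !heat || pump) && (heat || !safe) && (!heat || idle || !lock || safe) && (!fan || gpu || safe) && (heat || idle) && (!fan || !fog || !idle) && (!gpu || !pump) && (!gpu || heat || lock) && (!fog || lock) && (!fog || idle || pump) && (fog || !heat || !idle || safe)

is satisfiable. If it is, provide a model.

Unit clause (!idle) forces idle = False.
In (heat || idle) only heat is left, so heat = True.
Try safe = False:
  (!fog || !heat || safe) forces fog = False.
  (fog || !gpu) forces gpu = False.
  (fan || fog || safe) forces fan = True.
  clause (!fan || gpu || safe) is falsified — backtrack.
So safe = True.
Set lock = True.
  then (!gpu || !lock) forces gpu = False.
  then (gpu || !heat || pump) forces pump = True.
Set fog = False.
Set fan = True.
All clauses satisfied.

idle: False; safe: True; lock: True; pump: True; fog: False; heat: True; fan: True; gpu: False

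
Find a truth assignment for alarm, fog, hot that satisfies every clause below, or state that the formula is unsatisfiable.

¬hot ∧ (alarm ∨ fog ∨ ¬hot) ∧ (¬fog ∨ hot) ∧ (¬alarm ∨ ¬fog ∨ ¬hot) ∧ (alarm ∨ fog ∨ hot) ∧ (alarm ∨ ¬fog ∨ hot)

Unit clause (¬hot) forces hot = False.
In (¬fog ∨ hot) only ¬fog is left, so fog = False.
In (alarm ∨ fog ∨ hot) only alarm is left, so alarm = True.
All clauses satisfied.

alarm: True, fog: False, hot: False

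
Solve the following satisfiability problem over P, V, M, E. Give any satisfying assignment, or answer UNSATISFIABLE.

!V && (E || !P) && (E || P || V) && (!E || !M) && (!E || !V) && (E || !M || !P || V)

Unit clause (!V) forces V = False.
Set P = True.
  then (E || !P) forces E = True.
  then (!E || !M) forces M = False.
Check each clause:
  (!V): !V holds.
  (E || !P): E holds.
  (E || P || V): E holds.
  (!E || !M): !M holds.
  (!E || !V): !V holds.
  (E || !M || !P || V): E holds.
All clauses satisfied.

P: True, V: False, M: False, E: True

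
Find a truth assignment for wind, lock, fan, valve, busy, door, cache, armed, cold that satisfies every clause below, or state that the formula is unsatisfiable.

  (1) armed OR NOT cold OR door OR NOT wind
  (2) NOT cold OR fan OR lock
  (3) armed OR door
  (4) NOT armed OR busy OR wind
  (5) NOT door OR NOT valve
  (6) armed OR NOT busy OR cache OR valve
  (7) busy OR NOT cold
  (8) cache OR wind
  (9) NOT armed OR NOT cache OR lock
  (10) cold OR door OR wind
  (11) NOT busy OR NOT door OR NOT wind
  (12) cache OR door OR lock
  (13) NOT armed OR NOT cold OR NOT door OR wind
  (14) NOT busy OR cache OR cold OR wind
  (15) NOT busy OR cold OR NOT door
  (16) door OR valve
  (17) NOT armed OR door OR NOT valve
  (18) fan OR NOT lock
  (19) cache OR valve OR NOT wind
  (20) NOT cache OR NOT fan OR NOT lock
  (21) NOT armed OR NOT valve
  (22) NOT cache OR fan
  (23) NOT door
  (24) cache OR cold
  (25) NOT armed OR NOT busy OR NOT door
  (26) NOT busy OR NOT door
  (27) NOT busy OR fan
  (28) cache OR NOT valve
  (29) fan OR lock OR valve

Case door = True:
  Clause (NOT door) is falsified — contradiction.
Case door = False:
  (armed OR door) forces armed = True.
  (door OR valve) forces valve = True.
  Clause (NOT armed OR door OR NOT valve) is falsified — contradiction.
Both cases fail, so the formula is unsatisfiable.

Unsatisfiable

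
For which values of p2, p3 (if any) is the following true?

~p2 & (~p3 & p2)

Unsatisfiable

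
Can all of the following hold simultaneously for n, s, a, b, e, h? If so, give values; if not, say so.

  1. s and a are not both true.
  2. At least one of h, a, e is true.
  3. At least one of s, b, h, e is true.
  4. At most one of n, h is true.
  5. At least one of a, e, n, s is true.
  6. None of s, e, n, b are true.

n: False; s: False; a: True; b: False; e: False; h: True

  (1) s=F, a=T — not both ✓
  (2) {h, a, e}: 2 true — at least one ✓
  (3) {s, b, h, e}: 1 true — at least one ✓
  (4) {n, h}: 1 true — at most one ✓
  (5) {a, e, n, s}: 1 true — at least one ✓
  (6) {s, e, n, b}: 0 true — none ✓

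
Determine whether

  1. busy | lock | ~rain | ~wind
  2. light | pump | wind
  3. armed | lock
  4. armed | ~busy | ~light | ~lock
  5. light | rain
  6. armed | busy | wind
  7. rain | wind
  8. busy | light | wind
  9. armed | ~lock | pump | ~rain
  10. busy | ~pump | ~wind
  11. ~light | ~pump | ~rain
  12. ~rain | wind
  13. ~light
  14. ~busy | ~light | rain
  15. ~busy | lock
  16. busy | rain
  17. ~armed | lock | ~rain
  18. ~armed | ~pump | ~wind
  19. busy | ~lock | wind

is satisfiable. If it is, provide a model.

rain: True, busy: False, armed: True, lock: True, light: False, pump: False, wind: True

Unit clause (~light) forces light = False.
In (light | rain) only rain is left, so rain = True.
In (~rain | wind) only wind is left, so wind = True.
Set busy = False.
  then (busy | lock | ~rain | ~wind) forces lock = True.
  then (busy | ~pump | ~wind) forces pump = False.
  then (armed | ~lock | pump | ~rain) forces armed = True.
All clauses satisfied.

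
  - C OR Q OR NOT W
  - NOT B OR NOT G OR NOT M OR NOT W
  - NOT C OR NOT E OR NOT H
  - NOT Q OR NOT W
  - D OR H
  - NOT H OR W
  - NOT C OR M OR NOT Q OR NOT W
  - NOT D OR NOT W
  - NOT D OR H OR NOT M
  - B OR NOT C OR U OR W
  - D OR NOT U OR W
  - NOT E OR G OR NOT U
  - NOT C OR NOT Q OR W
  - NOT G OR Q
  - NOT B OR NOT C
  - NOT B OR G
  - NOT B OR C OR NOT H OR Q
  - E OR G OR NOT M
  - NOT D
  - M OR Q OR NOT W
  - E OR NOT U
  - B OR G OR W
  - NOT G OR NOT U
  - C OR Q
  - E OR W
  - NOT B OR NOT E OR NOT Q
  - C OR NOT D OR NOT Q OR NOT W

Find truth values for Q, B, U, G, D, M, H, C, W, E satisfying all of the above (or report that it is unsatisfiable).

Case D = True:
  Clause (NOT D) is falsified — contradiction.
Case D = False:
  (D OR H) forces H = True.
  (NOT H OR W) forces W = True.
  (NOT Q OR NOT W) forces Q = False.
  (C OR Q OR NOT W) forces C = True.
  (NOT C OR NOT E OR NOT H) forces E = False.
  (NOT G OR Q) forces G = False.
  (NOT B OR NOT C) forces B = False.
  (E OR G OR NOT M) forces M = False.
  Clause (M OR Q OR NOT W) is falsified — contradiction.
Both cases fail, so the formula is unsatisfiable.

Unsatisfiable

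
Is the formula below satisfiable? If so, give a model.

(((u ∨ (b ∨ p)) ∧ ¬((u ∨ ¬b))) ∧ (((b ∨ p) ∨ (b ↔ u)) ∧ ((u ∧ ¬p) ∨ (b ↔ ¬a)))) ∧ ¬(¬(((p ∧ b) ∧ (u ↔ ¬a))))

Case p = True: the formula simplifies to (¬((u ∨ ¬b)) ∧ (b ↔ ¬a)) ∧ ¬(¬((b ∧ (u ↔ ¬a)))).
  b = True: simplifies to (¬u ∧ ¬a) ∧ ¬(¬((u ↔ ¬a))).
    a = True: the conjunct ¬a is False.
    a = False: simplifies to ¬u ∧ ¬(¬u).
      u = True: the conjunct ¬u is False.
      u = False: the conjunct ¬(¬u) becomes ¬(¬False) = False.
  b = False: the conjunct ¬((u ∨ ¬b)) becomes ¬((u ∨ True)) = False.
Case p = False: the conjunct ¬(¬(((p ∧ b) ∧ (u ↔ ¬a)))) becomes ¬(¬False) = False.
Both cases fail — unsatisfiable.

Unsatisfiable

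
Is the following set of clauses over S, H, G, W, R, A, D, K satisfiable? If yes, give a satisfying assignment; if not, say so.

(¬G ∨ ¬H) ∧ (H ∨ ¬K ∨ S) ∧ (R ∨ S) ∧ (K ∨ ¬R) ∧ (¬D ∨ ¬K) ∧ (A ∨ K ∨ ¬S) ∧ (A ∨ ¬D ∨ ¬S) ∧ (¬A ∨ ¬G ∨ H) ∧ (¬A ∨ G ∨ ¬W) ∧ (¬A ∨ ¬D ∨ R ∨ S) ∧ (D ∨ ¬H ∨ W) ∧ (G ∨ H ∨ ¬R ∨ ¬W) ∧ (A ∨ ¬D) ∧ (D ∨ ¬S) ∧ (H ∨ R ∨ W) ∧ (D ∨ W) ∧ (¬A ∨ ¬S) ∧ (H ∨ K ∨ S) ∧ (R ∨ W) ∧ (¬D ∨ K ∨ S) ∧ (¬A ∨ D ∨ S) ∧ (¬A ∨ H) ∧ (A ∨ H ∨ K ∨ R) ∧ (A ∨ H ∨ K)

S=F, H=T, G=F, W=T, R=T, A=F, D=F, K=T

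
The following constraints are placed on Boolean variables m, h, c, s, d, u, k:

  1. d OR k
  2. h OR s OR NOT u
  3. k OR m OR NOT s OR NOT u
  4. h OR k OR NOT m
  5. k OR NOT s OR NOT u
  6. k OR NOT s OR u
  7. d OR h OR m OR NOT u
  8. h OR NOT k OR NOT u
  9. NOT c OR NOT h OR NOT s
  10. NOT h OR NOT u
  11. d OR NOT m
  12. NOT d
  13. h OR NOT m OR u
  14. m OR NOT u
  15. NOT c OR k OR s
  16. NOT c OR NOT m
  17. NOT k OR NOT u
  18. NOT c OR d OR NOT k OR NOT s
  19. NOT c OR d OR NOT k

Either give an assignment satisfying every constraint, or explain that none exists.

Unit clause (NOT d) forces d = False.
In (d OR k) only k is left, so k = True.
In (d OR NOT m) only NOT m is left, so m = False.
In (m OR NOT u) only NOT u is left, so u = False.
In (NOT c OR d OR NOT k) only NOT c is left, so c = False.
Set h = False.
Set s = True.
All clauses satisfied.

m=F; h=F; c=F; s=T; d=F; u=F; k=T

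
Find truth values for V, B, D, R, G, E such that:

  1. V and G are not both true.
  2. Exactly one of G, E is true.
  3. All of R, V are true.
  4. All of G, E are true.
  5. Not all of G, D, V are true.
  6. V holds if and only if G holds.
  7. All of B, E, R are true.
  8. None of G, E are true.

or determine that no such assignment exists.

Case G = True:
  Constraint (8) is violated (G=T) — contradiction.
Case G = False:
  Constraint (4) is violated (G=F) — contradiction.
Both cases fail — unsatisfiable.

No satisfying assignment exists.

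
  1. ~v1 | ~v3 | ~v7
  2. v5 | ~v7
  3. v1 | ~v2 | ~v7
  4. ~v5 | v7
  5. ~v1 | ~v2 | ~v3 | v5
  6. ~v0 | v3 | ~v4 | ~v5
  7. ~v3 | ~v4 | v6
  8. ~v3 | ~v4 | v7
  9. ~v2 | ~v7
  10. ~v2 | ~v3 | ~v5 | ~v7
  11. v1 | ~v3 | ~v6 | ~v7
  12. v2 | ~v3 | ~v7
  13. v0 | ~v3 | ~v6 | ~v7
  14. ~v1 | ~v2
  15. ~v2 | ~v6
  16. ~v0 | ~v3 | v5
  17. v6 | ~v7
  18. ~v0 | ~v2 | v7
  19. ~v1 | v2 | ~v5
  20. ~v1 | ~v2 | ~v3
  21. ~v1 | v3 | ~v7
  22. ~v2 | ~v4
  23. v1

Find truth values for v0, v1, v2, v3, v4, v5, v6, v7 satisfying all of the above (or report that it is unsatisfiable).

v0: True, v1: True, v2: False, v3: False, v4: True, v5: False, v6: False, v7: False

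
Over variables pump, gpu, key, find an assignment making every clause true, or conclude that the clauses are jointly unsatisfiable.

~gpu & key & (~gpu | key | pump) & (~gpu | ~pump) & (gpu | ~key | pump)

Unit clause (~gpu) forces gpu = False.
Unit clause (key) forces key = True.
In (gpu | ~key | pump) only pump is left, so pump = True.
All clauses satisfied.

pump: True; gpu: False; key: True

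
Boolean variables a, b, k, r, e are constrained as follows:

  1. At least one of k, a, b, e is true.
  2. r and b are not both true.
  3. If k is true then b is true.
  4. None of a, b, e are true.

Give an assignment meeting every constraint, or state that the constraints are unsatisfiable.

Unsatisfiable

Case e = True:
  Constraint (4) is violated (e=T) — contradiction.
Case e = False:
  (4) forces a = False.
  (4) forces b = False.
  (1) with a=F, b=F, e=F forces k = True.
  Constraint (3) is violated (k=T, b=F) — contradiction.
Both cases fail — unsatisfiable.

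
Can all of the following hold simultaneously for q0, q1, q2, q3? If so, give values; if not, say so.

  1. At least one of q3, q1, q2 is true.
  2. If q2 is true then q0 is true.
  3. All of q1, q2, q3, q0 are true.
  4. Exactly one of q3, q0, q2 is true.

The formula is unsatisfiable.

Case q2 = True:
  (2) with q2=T forces q0 = True.
  Constraint (4) is violated (q0=T, q2=T) — contradiction.
Case q2 = False:
  Constraint (3) is violated (q2=F) — contradiction.
Both cases fail — unsatisfiable.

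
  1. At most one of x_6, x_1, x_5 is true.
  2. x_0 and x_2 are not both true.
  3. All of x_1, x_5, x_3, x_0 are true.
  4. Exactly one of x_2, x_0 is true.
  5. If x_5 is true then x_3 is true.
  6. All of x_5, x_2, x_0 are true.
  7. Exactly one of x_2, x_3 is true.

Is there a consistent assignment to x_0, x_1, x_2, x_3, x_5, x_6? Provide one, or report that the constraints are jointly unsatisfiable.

Case x_0 = True:
  (2) with x_0=T forces x_2 = False.
  Constraint (6) is violated (x_2=F) — contradiction.
Case x_0 = False:
  Constraint (3) is violated (x_0=F) — contradiction.
Both cases fail — unsatisfiable.

The formula is unsatisfiable.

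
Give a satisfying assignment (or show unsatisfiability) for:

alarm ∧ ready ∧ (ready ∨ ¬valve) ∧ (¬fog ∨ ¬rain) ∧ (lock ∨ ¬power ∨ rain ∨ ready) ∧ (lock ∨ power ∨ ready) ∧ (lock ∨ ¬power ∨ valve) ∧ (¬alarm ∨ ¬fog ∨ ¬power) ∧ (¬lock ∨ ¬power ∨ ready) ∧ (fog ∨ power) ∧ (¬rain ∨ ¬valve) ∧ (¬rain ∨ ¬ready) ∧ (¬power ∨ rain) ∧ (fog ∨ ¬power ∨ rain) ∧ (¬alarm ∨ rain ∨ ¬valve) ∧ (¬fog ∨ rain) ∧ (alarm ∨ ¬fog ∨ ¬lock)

Case alarm = True:
  (ready) forces ready = True.
  (¬rain ∨ ¬ready) forces rain = False.
  (¬power ∨ rain) forces power = False.
  (fog ∨ power) forces fog = True.
  Clause (¬fog ∨ rain) is falsified — contradiction.
Case alarm = False:
  Clause (alarm) is falsified — contradiction.
Both cases fail, so the formula is unsatisfiable.

No satisfying assignment exists.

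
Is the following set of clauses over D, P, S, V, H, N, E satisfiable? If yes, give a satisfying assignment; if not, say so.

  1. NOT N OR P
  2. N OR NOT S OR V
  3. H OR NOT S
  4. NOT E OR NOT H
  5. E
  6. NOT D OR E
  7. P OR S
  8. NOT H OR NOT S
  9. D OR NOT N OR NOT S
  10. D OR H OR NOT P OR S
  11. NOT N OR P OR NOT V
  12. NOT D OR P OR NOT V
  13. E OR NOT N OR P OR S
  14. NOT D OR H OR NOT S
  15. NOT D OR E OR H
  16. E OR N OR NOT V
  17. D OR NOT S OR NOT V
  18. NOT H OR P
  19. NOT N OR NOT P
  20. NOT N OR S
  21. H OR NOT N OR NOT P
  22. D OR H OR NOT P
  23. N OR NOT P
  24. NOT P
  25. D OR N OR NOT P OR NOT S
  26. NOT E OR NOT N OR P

The formula is unsatisfiable.

Case E = True:
  (NOT E OR NOT H) forces H = False.
  (H OR NOT S) forces S = False.
  (P OR S) forces P = True.
  Clause (NOT P) is falsified — contradiction.
Case E = False:
  Clause (E) is falsified — contradiction.
Both cases fail, so the formula is unsatisfiable.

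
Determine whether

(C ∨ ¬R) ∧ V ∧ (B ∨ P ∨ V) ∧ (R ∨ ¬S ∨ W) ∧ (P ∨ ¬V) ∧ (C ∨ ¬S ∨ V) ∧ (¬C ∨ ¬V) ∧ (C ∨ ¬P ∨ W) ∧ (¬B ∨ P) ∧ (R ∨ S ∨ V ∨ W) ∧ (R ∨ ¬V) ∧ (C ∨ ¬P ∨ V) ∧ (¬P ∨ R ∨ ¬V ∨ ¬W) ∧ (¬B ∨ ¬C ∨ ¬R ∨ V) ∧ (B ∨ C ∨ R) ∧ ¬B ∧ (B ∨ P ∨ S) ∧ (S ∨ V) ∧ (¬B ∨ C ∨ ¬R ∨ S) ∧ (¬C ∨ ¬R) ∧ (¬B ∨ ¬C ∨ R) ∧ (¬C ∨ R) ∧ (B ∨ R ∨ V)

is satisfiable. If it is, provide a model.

Case R = True:
  (C ∨ ¬R) forces C = True.
  Clause (¬C ∨ ¬R) is falsified — contradiction.
Case R = False:
  (V) forces V = True.
  Clause (R ∨ ¬V) is falsified — contradiction.
Both cases fail, so the formula is unsatisfiable.

Unsatisfiable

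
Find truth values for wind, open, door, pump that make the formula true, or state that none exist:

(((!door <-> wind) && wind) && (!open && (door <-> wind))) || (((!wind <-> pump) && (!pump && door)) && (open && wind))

wind=T; open=T; door=T; pump=F

  (((!door <-> wind) && wind) && (!open && (door <-> wind))) || (((!wind <-> pump) && (!pump && door)) && (open && wind)) = True
    ((!door <-> wind) && wind) && (!open && (door <-> wind)) = False
      (!door <-> wind) && wind = False
        !door <-> wind = False
          !door = False
      !open && (door <-> wind) = False
        !open = False
        door <-> wind = True
    ((!wind <-> pump) && (!pump && door)) && (open && wind) = True
      (!wind <-> pump) && (!pump && door) = True
        !wind <-> pump = True
          !wind = False
        !pump && door = True
          !pump = True
      open && wind = True
The formula evaluates to True.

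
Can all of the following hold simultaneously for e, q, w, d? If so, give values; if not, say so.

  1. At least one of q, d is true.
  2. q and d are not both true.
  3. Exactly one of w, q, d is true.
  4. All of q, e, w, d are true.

Unsatisfiable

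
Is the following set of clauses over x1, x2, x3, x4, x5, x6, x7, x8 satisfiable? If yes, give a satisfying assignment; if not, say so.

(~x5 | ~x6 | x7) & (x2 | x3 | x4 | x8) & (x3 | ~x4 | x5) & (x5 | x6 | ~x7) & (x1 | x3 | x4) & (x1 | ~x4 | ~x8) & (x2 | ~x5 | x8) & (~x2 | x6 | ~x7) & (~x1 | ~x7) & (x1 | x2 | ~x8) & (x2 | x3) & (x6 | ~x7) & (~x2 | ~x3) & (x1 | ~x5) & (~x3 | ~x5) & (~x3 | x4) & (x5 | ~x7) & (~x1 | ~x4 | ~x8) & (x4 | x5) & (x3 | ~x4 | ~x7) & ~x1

x1 = False, x2 = False, x3 = True, x4 = True, x5 = False, x6 = True, x7 = False, x8 = False

Unit clause (~x1) forces x1 = False.
In (x1 | ~x5) only ~x5 is left, so x5 = False.
In (x5 | ~x7) only ~x7 is left, so x7 = False.
In (x4 | x5) only x4 is left, so x4 = True.
In (x3 | ~x4 | x5) only x3 is left, so x3 = True.
In (x1 | ~x4 | ~x8) only ~x8 is left, so x8 = False.
In (~x2 | ~x3) only ~x2 is left, so x2 = False.
Set x6 = True.
All clauses satisfied.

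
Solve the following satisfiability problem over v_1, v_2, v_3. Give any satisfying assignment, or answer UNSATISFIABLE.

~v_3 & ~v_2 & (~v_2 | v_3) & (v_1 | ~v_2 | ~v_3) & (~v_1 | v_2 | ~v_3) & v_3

Unsatisfiable — no assignment works.

Case v_3 = True:
  Clause (~v_3) is falsified — contradiction.
Case v_3 = False:
  Clause (v_3) is falsified — contradiction.
Both cases fail, so the formula is unsatisfiable.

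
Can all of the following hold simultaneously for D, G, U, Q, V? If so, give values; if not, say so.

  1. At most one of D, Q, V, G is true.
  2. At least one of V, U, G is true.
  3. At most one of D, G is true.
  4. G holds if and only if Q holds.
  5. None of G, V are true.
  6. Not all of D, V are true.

D = False, G = False, U = True, Q = False, V = False

  (1) {D, Q, V, G}: 0 true — at most one ✓
  (2) {V, U, G}: 1 true — at least one ✓
  (3) {D, G}: 0 true — at most one ✓
  (4) G=F, Q=F — same ✓
  (5) {G, V}: 0 true — none ✓
  (6) {D, V}: 0/2 true — not all ✓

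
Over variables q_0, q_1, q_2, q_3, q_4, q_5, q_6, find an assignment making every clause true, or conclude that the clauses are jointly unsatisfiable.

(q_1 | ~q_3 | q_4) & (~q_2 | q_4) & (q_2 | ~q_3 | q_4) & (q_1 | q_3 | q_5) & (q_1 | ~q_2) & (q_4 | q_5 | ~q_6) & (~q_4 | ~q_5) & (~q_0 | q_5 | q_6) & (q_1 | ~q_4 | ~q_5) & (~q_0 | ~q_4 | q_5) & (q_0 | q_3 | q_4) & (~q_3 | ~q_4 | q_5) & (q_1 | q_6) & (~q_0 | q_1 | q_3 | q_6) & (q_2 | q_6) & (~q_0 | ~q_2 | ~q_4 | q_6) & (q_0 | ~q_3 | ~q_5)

q_0 = False, q_1 = True, q_2 = True, q_3 = False, q_4 = True, q_5 = False, q_6 = False

Set q_0 = False.
Set q_1 = True.
Set q_2 = True.
  then (~q_2 | q_4) forces q_4 = True.
  then (~q_4 | ~q_5) forces q_5 = False.
  then (~q_3 | ~q_4 | q_5) forces q_3 = False.
Set q_6 = False.
All clauses satisfied.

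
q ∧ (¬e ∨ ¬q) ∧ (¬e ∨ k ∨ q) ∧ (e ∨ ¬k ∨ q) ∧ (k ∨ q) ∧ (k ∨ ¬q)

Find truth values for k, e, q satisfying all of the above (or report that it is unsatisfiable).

k=T, e=F, q=T

Unit clause (q) forces q = True.
In (¬e ∨ ¬q) only ¬e is left, so e = False.
In (k ∨ ¬q) only k is left, so k = True.
All clauses satisfied.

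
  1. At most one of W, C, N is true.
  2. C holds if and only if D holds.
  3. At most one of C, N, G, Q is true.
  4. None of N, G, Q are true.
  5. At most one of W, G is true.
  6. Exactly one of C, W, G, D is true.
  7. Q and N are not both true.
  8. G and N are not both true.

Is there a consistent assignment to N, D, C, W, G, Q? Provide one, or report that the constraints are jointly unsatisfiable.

N = False, D = False, C = False, W = True, G = False, Q = False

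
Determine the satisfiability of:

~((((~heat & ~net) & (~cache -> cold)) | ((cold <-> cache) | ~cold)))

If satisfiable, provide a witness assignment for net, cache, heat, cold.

net = True; cache = False; heat = True; cold = True

  ~((((~heat & ~net) & (~cache -> cold)) | ((cold <-> cache) | ~cold))) = True
    ((~heat & ~net) & (~cache -> cold)) | ((cold <-> cache) | ~cold) = False
      (~heat & ~net) & (~cache -> cold) = False
        ~heat & ~net = False
          ~heat = False
          ~net = False
        ~cache -> cold = True
          ~cache = True
      (cold <-> cache) | ~cold = False
        cold <-> cache = False
        ~cold = False
The formula evaluates to True.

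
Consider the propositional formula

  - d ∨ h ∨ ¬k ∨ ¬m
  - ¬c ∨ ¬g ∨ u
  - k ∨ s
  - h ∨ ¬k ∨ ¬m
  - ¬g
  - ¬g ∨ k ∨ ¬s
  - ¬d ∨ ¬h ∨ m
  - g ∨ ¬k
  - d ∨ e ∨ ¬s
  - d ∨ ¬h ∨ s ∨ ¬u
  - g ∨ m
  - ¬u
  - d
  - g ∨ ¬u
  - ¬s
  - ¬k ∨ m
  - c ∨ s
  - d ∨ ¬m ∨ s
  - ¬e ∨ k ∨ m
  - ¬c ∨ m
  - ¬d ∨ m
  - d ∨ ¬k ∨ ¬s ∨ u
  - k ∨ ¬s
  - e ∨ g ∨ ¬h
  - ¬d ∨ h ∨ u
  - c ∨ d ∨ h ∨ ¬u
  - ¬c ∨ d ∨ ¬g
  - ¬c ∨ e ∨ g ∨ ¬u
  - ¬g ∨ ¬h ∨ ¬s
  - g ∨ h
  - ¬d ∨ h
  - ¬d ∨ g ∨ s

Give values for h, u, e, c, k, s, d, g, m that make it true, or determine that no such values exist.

No satisfying assignment exists.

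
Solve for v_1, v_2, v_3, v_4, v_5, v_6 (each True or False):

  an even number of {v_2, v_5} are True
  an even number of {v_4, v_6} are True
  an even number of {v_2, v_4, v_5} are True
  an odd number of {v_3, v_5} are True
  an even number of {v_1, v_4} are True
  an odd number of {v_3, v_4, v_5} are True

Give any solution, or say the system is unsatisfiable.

v_1 = False, v_2 = True, v_3 = False, v_4 = False, v_5 = True, v_6 = False

{v_2, v_5}: 2 true → even ✓
{v_4, v_6}: 0 true → even ✓
{v_2, v_4, v_5}: 2 true → even ✓
{v_3, v_5}: 1 true → odd ✓
{v_1, v_4}: 0 true → even ✓
{v_3, v_4, v_5}: 1 true → odd ✓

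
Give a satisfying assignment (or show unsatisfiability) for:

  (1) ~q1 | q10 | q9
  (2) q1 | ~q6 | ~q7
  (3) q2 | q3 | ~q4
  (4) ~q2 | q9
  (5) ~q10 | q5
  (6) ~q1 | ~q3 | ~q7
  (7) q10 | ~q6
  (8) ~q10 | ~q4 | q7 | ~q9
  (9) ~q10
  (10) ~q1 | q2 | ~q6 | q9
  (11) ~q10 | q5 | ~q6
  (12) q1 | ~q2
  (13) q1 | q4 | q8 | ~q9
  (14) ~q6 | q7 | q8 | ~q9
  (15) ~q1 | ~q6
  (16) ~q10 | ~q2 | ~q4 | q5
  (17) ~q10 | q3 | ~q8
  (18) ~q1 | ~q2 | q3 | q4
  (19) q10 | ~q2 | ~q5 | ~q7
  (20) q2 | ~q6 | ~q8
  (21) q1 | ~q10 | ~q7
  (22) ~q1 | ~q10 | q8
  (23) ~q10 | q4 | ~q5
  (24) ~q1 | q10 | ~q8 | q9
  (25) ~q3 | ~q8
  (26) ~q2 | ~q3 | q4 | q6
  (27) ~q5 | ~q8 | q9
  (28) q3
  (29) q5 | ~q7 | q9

q1: False, q2: False, q3: True, q4: True, q5: False, q6: False, q7: False, q8: False, q9: True, q10: False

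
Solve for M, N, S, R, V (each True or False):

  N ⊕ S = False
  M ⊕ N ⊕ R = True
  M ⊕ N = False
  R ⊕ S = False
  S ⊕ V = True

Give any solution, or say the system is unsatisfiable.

M = True, N = True, S = True, R = True, V = False

N ⊕ S = T ⊕ T = False ✓
M ⊕ N ⊕ R = T ⊕ T ⊕ T = True ✓
M ⊕ N = T ⊕ T = False ✓
R ⊕ S = T ⊕ T = False ✓
S ⊕ V = T ⊕ F = True ✓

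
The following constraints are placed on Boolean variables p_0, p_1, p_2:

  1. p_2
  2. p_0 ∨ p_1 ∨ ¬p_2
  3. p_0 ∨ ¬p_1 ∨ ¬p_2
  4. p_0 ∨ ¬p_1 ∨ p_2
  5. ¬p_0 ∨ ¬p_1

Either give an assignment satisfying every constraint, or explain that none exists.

Unit clause (p_2) forces p_2 = True.
Try p_0 = False:
  (p_0 ∨ p_1 ∨ ¬p_2) forces p_1 = True.
  clause (p_0 ∨ ¬p_1 ∨ ¬p_2) is falsified — backtrack.
So p_0 = True.
  then (¬p_0 ∨ ¬p_1) forces p_1 = False.
Check each clause:
  (p_2): p_2 holds.
  (p_0 ∨ p_1 ∨ ¬p_2): p_0 holds.
  (p_0 ∨ ¬p_1 ∨ ¬p_2): p_0 holds.
  (p_0 ∨ ¬p_1 ∨ p_2): p_0 holds.
  (¬p_0 ∨ ¬p_1): ¬p_1 holds.
All clauses satisfied.

p_0=T, p_1=F, p_2=T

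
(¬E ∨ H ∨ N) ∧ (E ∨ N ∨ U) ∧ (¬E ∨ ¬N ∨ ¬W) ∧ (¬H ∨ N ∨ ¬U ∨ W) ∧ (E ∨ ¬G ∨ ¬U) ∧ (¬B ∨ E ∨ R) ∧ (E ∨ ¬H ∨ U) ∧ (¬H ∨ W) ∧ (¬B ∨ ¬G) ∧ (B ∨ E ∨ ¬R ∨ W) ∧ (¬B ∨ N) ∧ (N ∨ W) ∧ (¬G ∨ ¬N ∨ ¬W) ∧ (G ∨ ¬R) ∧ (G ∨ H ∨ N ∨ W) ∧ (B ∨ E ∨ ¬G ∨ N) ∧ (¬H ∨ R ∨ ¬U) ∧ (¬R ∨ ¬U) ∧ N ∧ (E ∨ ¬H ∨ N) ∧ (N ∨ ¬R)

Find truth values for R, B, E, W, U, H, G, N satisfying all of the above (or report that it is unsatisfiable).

R = True, B = False, E = True, W = False, U = False, H = False, G = True, N = True

Unit clause (N) forces N = True.
Set R = True.
  then (G ∨ ¬R) forces G = True.
  then (¬R ∨ ¬U) forces U = False.
  then (¬B ∨ ¬G) forces B = False.
  then (¬G ∨ ¬N ∨ ¬W) forces W = False.
  then (¬H ∨ W) forces H = False.
  then (B ∨ E ∨ ¬R ∨ W) forces E = True.
All clauses satisfied.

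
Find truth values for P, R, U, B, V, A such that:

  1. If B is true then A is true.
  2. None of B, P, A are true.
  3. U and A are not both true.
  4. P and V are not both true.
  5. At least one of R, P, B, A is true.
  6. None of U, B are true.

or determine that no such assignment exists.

P = False, R = True, U = False, B = False, V = False, A = False

  (1) B=F ⇒ A: vacuous ✓
  (2) {B, P, A}: 0 true — none ✓
  (3) U=F, A=F — not both ✓
  (4) P=F, V=F — not both ✓
  (5) {R, P, B, A}: 1 true — at least one ✓
  (6) {U, B}: 0 true — none ✓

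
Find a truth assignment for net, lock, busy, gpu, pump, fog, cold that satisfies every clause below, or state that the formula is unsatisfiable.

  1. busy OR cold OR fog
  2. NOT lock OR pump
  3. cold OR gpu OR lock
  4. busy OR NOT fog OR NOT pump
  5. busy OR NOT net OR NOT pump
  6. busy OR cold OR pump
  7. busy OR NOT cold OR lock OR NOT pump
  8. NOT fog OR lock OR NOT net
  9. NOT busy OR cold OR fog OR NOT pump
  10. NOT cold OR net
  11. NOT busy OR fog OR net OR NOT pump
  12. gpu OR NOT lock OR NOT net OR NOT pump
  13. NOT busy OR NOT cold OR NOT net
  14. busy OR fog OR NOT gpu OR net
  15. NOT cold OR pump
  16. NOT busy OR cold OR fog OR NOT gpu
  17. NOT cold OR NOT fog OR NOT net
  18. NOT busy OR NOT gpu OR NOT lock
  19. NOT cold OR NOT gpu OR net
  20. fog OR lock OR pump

net = False, lock = False, busy = True, gpu = True, pump = True, fog = True, cold = False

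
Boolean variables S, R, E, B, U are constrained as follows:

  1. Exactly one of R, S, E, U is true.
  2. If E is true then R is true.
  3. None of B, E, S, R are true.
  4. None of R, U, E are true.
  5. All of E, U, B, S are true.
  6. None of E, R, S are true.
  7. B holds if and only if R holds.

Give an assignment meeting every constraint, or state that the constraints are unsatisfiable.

Unsatisfiable — no assignment works.

Case S = True:
  Constraint (3) is violated (S=T) — contradiction.
Case S = False:
  Constraint (5) is violated (S=F) — contradiction.
Both cases fail — unsatisfiable.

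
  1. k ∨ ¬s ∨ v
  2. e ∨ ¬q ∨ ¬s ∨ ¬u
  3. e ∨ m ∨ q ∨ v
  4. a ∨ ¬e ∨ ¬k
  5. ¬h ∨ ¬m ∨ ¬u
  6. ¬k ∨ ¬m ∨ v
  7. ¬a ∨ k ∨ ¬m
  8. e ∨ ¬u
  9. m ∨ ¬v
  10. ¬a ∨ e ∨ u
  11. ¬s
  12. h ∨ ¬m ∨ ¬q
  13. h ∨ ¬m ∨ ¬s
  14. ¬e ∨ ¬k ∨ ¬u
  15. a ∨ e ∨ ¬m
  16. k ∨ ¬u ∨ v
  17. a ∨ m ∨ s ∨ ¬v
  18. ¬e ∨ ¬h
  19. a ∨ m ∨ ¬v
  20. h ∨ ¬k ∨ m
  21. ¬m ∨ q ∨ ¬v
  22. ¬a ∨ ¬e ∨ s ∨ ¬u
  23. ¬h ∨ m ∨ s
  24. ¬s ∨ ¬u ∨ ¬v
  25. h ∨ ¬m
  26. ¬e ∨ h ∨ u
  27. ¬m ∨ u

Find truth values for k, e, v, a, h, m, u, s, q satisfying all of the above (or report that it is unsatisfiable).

k = False, e = False, v = False, a = False, h = False, m = False, u = False, s = False, q = True

Unit clause (¬s) forces s = False.
Set k = False.
Try e = True:
  (¬e ∨ ¬h) forces h = False.
  (h ∨ ¬m) forces m = False.
  (m ∨ ¬v) forces v = False.
  (k ∨ ¬u ∨ v) forces u = False.
  clause (¬e ∨ h ∨ u) is falsified — backtrack.
So e = False.
  then (e ∨ ¬u) forces u = False.
  then (¬a ∨ e ∨ u) forces a = False.
  then (a ∨ e ∨ ¬m) forces m = False.
  then (a ∨ m ∨ s ∨ ¬v) forces v = False.
  then (¬h ∨ m ∨ s) forces h = False.
  then (e ∨ m ∨ q ∨ v) forces q = True.
All clauses satisfied.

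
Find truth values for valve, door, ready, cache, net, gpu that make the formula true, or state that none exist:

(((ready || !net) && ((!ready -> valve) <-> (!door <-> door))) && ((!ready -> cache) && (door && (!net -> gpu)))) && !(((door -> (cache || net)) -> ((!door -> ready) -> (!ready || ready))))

Unsatisfiable

The conjunct !(((door -> (cache || net)) -> ((!door -> ready) -> (!ready || ready)))) is unsatisfiable on its own:
  ready = True: this becomes !(((door -> (cache || net)) -> True)) = False.
  ready = False: this becomes !(((door -> (cache || net)) -> True)) = False.
So the whole conjunction is unsatisfiable.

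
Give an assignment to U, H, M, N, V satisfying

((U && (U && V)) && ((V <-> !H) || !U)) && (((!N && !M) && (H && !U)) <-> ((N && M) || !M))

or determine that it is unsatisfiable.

U=T, H=F, M=T, N=F, V=T

  (U && (U && V)) && ((V <-> !H) || !U) = True
    U && (U && V) = True
      U && V = True
    (V <-> !H) || !U = True
      V <-> !H = True
        !H = True
      !U = False
  ((!N && !M) && (H && !U)) <-> ((N && M) || !M) = True
    (!N && !M) && (H && !U) = False
      !N && !M = False
        !N = True
        !M = False
      H && !U = False
        !U = False
    (N && M) || !M = False
      N && M = False
      !M = False
Both conjuncts True, so the formula holds.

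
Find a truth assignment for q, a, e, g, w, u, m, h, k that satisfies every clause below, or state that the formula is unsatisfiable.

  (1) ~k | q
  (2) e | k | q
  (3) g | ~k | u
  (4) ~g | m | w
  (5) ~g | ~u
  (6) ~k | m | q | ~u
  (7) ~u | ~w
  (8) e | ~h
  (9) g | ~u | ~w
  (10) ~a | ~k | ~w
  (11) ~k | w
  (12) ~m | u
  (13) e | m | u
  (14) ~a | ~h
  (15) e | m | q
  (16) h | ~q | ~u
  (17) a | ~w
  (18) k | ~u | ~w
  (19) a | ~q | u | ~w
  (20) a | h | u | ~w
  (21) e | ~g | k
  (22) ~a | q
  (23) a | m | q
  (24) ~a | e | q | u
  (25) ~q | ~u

q = True, a = True, e = True, g = True, w = True, u = False, m = False, h = False, k = False

Set q = True.
  then (~q | ~u) forces u = False.
  then (~m | u) forces m = False.
  then (e | m | u) forces e = True.
Set a = True.
  then (~a | ~h) forces h = False.
Set g = True.
  then (~g | m | w) forces w = True.
  then (~a | ~k | ~w) forces k = False.
All clauses satisfied.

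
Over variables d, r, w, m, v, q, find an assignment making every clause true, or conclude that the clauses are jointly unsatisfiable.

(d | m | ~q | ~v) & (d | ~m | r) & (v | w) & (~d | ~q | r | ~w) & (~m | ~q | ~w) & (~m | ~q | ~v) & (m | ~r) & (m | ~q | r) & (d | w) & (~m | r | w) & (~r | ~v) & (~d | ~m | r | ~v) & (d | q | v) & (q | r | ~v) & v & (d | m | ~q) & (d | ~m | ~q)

Case v = True:
  (~r | ~v) forces r = False.
  (q | r | ~v) forces q = True.
  (~m | ~q | ~v) forces m = False.
  Clause (m | ~q | r) is falsified — contradiction.
Case v = False:
  Clause (v) is falsified — contradiction.
Both cases fail, so the formula is unsatisfiable.

Unsatisfiable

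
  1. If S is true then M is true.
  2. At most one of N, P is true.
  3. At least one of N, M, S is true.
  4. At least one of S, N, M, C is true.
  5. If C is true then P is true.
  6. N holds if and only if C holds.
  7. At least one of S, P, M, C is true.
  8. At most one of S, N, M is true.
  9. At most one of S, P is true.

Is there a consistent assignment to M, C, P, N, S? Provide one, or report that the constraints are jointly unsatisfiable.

M=T, C=F, P=F, N=F, S=F

  (1) S=F ⇒ M: vacuous ✓
  (2) {N, P}: 0 true — at most one ✓
  (3) {N, M, S}: 1 true — at least one ✓
  (4) {S, N, M, C}: 1 true — at least one ✓
  (5) C=F ⇒ P: vacuous ✓
  (6) N=F, C=F — same ✓
  (7) {S, P, M, C}: 1 true — at least one ✓
  (8) {S, N, M}: 1 true — at most one ✓
  (9) {S, P}: 0 true — at most one ✓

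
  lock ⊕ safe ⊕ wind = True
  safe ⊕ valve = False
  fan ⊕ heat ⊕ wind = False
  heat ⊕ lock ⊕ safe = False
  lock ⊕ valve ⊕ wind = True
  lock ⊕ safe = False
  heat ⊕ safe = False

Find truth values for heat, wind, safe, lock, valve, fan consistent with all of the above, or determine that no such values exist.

heat: False; wind: True; safe: False; lock: False; valve: False; fan: True

lock ⊕ safe ⊕ wind = F ⊕ F ⊕ T = True ✓
safe ⊕ valve = F ⊕ F = False ✓
fan ⊕ heat ⊕ wind = T ⊕ F ⊕ T = False ✓
heat ⊕ lock ⊕ safe = F ⊕ F ⊕ F = False ✓
lock ⊕ valve ⊕ wind = F ⊕ F ⊕ T = True ✓
lock ⊕ safe = F ⊕ F = False ✓
heat ⊕ safe = F ⊕ F = False ✓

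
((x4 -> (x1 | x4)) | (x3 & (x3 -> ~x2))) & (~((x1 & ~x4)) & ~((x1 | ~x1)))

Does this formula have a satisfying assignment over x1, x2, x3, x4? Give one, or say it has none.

Unsatisfiable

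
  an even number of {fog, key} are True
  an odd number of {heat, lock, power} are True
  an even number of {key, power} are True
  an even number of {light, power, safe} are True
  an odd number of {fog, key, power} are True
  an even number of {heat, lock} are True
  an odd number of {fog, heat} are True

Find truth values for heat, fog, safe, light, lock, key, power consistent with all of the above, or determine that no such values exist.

heat = False; fog = True; safe = False; light = True; lock = False; key = True; power = True

{fog, key}: 2 true → even ✓
{heat, lock, power}: 1 true → odd ✓
{key, power}: 2 true → even ✓
{light, power, safe}: 2 true → even ✓
{fog, key, power}: 3 true → odd ✓
{heat, lock}: 0 true → even ✓
{fog, heat}: 1 true → odd ✓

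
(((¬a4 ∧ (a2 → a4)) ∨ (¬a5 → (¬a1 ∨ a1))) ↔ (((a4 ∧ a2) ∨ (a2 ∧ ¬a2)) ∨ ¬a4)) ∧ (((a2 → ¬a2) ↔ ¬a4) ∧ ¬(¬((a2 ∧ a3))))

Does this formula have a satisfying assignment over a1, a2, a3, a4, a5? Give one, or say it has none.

a1=T, a2=T, a3=T, a4=T, a5=F

  ((¬a4 ∧ (a2 → a4)) ∨ (¬a5 → (¬a1 ∨ a1))) ↔ (((a4 ∧ a2) ∨ (a2 ∧ ¬a2)) ∨ ¬a4) = True
    (¬a4 ∧ (a2 → a4)) ∨ (¬a5 → (¬a1 ∨ a1)) = True
      ¬a4 ∧ (a2 → a4) = False
        ¬a4 = False
        a2 → a4 = True
      ¬a5 → (¬a1 ∨ a1) = True
        ¬a5 = True
        ¬a1 ∨ a1 = True
          ¬a1 = False
    ((a4 ∧ a2) ∨ (a2 ∧ ¬a2)) ∨ ¬a4 = True
      (a4 ∧ a2) ∨ (a2 ∧ ¬a2) = True
        a4 ∧ a2 = True
        a2 ∧ ¬a2 = False
          ¬a2 = False
      ¬a4 = False
  ((a2 → ¬a2) ↔ ¬a4) ∧ ¬(¬((a2 ∧ a3))) = True
    (a2 → ¬a2) ↔ ¬a4 = True
      a2 → ¬a2 = False
        ¬a2 = False
      ¬a4 = False
    ¬(¬((a2 ∧ a3))) = True
      ¬((a2 ∧ a3)) = False
        a2 ∧ a3 = True
Both conjuncts True, so the formula holds.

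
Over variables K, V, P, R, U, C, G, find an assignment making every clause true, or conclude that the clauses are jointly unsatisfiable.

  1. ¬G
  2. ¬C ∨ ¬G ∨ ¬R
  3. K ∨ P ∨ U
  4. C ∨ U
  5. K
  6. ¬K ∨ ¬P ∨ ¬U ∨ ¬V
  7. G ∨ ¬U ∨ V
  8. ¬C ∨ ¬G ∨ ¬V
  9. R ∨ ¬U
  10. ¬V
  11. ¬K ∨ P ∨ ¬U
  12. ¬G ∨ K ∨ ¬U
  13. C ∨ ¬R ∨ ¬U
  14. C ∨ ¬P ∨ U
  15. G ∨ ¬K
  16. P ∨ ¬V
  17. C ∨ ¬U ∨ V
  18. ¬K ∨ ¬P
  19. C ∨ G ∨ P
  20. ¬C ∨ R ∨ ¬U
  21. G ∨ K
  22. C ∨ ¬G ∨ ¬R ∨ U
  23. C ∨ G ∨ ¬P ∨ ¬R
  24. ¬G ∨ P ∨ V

Case K = True:
  (¬G) forces G = False.
  Clause (G ∨ ¬K) is falsified — contradiction.
Case K = False:
  Clause (K) is falsified — contradiction.
Both cases fail, so the formula is unsatisfiable.

No satisfying assignment exists.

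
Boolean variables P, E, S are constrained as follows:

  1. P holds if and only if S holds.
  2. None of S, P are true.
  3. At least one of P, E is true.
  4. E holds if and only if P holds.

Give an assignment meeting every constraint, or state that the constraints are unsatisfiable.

Unsatisfiable

Case P = True:
  Constraint (2) is violated (P=T) — contradiction.
Case P = False:
  (1) with P=F forces S = False.
  (3) with P=F forces E = True.
  Constraint (4) is violated (E=T, P=F) — contradiction.
Both cases fail — unsatisfiable.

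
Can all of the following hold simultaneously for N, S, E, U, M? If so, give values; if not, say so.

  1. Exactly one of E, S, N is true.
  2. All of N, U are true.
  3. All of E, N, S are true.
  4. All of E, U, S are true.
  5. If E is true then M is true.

Case N = True:
  (1) with N=T forces E = False.
  Constraint (3) is violated (E=F) — contradiction.
Case N = False:
  Constraint (2) is violated (N=F) — contradiction.
Both cases fail — unsatisfiable.

UNSATISFIABLE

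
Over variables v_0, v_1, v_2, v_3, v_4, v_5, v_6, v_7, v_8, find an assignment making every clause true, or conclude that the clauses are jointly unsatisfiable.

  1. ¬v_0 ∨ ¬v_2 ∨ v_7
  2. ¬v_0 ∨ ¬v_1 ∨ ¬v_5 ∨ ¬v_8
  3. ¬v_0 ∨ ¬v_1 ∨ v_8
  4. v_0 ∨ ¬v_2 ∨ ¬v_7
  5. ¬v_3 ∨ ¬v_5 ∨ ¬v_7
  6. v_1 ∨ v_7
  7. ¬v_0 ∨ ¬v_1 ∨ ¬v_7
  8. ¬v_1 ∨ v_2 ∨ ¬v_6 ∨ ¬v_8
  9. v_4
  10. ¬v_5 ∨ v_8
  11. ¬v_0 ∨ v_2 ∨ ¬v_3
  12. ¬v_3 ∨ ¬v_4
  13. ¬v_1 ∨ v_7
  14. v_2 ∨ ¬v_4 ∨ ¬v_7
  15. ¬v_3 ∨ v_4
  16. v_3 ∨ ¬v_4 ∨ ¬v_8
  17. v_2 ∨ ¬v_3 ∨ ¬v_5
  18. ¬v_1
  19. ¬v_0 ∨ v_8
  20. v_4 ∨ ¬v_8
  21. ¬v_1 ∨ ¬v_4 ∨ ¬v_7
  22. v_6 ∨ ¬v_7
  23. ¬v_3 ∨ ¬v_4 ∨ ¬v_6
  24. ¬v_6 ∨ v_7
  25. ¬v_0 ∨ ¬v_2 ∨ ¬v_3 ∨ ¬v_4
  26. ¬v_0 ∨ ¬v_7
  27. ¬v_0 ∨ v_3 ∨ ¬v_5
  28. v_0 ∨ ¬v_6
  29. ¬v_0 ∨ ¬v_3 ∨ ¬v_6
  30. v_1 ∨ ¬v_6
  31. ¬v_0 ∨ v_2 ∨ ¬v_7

Unsatisfiable

Case v_1 = True:
  Clause (¬v_1) is falsified — contradiction.
Case v_1 = False:
  (v_1 ∨ v_7) forces v_7 = True.
  (v_4) forces v_4 = True.
  (¬v_3 ∨ ¬v_4) forces v_3 = False.
  (v_2 ∨ ¬v_4 ∨ ¬v_7) forces v_2 = True.
  (v_0 ∨ ¬v_2 ∨ ¬v_7) forces v_0 = True.
  Clause (¬v_0 ∨ ¬v_7) is falsified — contradiction.
Both cases fail, so the formula is unsatisfiable.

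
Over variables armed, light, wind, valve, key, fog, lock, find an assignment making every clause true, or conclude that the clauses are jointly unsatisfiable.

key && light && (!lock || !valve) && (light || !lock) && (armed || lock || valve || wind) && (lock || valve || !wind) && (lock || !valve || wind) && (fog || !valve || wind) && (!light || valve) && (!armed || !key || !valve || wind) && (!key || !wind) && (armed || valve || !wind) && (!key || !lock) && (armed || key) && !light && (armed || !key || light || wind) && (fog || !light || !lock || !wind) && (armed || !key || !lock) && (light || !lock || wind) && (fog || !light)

Case light = True:
  Clause (!light) is falsified — contradiction.
Case light = False:
  Clause (light) is falsified — contradiction.
Both cases fail, so the formula is unsatisfiable.

Unsatisfiable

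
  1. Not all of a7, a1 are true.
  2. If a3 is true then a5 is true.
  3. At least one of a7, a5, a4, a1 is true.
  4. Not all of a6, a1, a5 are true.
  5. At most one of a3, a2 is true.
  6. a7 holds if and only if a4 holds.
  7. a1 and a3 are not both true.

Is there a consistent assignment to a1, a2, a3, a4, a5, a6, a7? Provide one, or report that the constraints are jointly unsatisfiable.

a1 = False, a2 = False, a3 = True, a4 = False, a5 = True, a6 = False, a7 = False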